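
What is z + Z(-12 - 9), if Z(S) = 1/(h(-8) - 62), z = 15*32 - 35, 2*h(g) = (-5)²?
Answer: 44053/99 ≈ 444.98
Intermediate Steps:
h(g) = 25/2 (h(g) = (½)*(-5)² = (½)*25 = 25/2)
z = 445 (z = 480 - 35 = 445)
Z(S) = -2/99 (Z(S) = 1/(25/2 - 62) = 1/(-99/2) = -2/99)
z + Z(-12 - 9) = 445 - 2/99 = 44053/99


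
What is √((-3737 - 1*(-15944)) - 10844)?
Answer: √1363 ≈ 36.919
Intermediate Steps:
√((-3737 - 1*(-15944)) - 10844) = √((-3737 + 15944) - 10844) = √(12207 - 10844) = √1363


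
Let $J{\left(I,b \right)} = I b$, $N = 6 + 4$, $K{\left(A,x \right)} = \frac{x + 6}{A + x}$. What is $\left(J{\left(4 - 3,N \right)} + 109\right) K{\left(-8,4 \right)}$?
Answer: $- \frac{595}{2} \approx -297.5$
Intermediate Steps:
$K{\left(A,x \right)} = \frac{6 + x}{A + x}$
$N = 10$
$\left(J{\left(4 - 3,N \right)} + 109\right) K{\left(-8,4 \right)} = \left(\left(4 - 3\right) 10 + 109\right) \frac{6 + 4}{-8 + 4} = \left(1 \cdot 10 + 109\right) \frac{1}{-4} \cdot 10 = \left(10 + 109\right) \left(\left(- \frac{1}{4}\right) 10\right) = 119 \left(- \frac{5}{2}\right) = - \frac{595}{2}$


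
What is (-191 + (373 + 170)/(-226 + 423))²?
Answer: 1375223056/38809 ≈ 35436.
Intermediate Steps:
(-191 + (373 + 170)/(-226 + 423))² = (-191 + 543/197)² = (-37084/197)² = 1375223056/38809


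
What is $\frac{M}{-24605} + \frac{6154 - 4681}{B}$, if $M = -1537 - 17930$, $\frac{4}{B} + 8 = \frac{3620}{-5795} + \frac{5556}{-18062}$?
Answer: $- \frac{12735669680703}{3872763730} \approx -3288.5$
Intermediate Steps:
$B = - \frac{20933858}{46746789}$ ($B = \frac{4}{-8 + \left(\frac{3620}{-5795} + \frac{5556}{-18062}\right)} = \frac{4}{-8 + \left(3620 \left(- \frac{1}{5795}\right) + 5556 \left(- \frac{1}{18062}\right)\right)} = \frac{4}{-8 - \frac{9758146}{10466929}} = \frac{4}{- \frac{93493578}{10466929}} = 4 \left(- \frac{10466929}{93493578}\right) = - \frac{20933858}{46746789} \approx -0.44781$)
$M = -19467$ ($M = -1537 - 17930 = -19467$)
$\frac{M}{-24605} + \frac{6154 - 4681}{B} = - \frac{19467}{-24605} + \frac{6154 - 4681}{- \frac{20933858}{46746789}} = \left(-19467\right) \left(- \frac{1}{24605}\right) + 1473 \left(- \frac{46746789}{20933858}\right) = \frac{2781}{3515} - \frac{68858020197}{20933858} = - \frac{12735669680703}{3872763730}$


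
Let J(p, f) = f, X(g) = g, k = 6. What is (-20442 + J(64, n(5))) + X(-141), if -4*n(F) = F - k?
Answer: -82331/4 ≈ -20583.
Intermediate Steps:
n(F) = 3/2 - F/4 (n(F) = -(F - 1*6)/4 = -(F - 6)/4 = -(-6 + F)/4 = 3/2 - F/4)
(-20442 + J(64, n(5))) + X(-141) = (-20442 + (3/2 - 1/4*5)) - 141 = (-20442 + (3/2 - 5/4)) - 141 = (-20442 + 1/4) - 141 = -81767/4 - 141 = -82331/4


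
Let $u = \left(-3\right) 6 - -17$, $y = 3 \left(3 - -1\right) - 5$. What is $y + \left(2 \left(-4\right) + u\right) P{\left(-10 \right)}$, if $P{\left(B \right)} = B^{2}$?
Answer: $-893$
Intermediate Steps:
$y = 7$ ($y = 3 \left(3 + 1\right) - 5 = 3 \cdot 4 - 5 = 12 - 5 = 7$)
$u = -1$ ($u = -18 + 17 = -1$)
$y + \left(2 \left(-4\right) + u\right) P{\left(-10 \right)} = 7 + \left(2 \left(-4\right) - 1\right) \left(-10\right)^{2} = 7 + \left(-8 - 1\right) 100 = 7 - 900 = -893$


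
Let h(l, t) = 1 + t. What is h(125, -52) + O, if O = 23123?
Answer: 23072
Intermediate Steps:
h(125, -52) + O = (1 - 52) + 23123 = -51 + 23123 = 23072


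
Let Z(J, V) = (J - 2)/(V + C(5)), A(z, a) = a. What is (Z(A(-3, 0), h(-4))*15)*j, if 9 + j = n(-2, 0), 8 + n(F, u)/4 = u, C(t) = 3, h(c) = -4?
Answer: -1230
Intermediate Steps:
n(F, u) = -32 + 4*u
j = -41 (j = -9 + (-32 + 4*0) = -9 + (-32 + 0) = -9 - 32 = -41)
Z(J, V) = (-2 + J)/(3 + V) (Z(J, V) = (J - 2)/(V + 3) = (-2 + J)/(3 + V))
(Z(A(-3, 0), h(-4))*15)*j = (((-2 + 0)/(3 - 4))*15)*(-41) = ((-2/(-1))*15)*(-41) = (-1*(-2)*15)*(-41) = (2*15)*(-41) = 30*(-41) = -1230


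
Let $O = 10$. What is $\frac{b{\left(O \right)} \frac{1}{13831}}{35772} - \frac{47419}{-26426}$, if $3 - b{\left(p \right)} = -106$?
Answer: $\frac{11730573692671}{6537297335316} \approx 1.7944$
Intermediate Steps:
$b{\left(p \right)} = 109$ ($b{\left(p \right)} = 3 - -106 = 3 + 106 = 109$)
$\frac{b{\left(O \right)} \frac{1}{13831}}{35772} - \frac{47419}{-26426} = \frac{109 \cdot \frac{1}{13831}}{35772} - \frac{47419}{-26426} = 109 \cdot \frac{1}{13831} \cdot \frac{1}{35772} - - \frac{47419}{26426} = \frac{109}{13831} \cdot \frac{1}{35772} + \frac{47419}{26426} = \frac{109}{494762532} + \frac{47419}{26426} = \frac{11730573692671}{6537297335316}$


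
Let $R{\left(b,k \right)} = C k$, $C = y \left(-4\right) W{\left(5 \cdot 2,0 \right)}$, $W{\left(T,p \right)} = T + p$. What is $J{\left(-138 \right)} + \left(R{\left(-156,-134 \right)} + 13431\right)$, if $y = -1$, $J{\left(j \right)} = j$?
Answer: $7933$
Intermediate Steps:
$C = 40$ ($C = \left(-1\right) \left(-4\right) \left(5 \cdot 2 + 0\right) = 4 \left(10 + 0\right) = 4 \cdot 10 = 40$)
$R{\left(b,k \right)} = 40 k$
$J{\left(-138 \right)} + \left(R{\left(-156,-134 \right)} + 13431\right) = -138 + \left(40 \left(-134\right) + 13431\right) = -138 + \left(-5360 + 13431\right) = -138 + 8071 = 7933$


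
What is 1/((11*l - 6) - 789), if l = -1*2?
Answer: -1/817 ≈ -0.0012240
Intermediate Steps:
l = -2
1/((11*l - 6) - 789) = 1/((11*(-2) - 6) - 789) = 1/((-22 - 6) - 789) = 1/(-28 - 789) = 1/(-817) = -1/817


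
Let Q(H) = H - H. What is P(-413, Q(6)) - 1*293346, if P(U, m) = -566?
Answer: -293912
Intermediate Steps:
Q(H) = 0
P(-413, Q(6)) - 1*293346 = -566 - 1*293346 = -566 - 293346 = -293912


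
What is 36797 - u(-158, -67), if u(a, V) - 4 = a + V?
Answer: 37018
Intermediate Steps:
u(a, V) = 4 + V + a (u(a, V) = 4 + (a + V) = 4 + (V + a) = 4 + V + a)
36797 - u(-158, -67) = 36797 - (4 - 67 - 158) = 36797 - 1*(-221) = 36797 + 221 = 37018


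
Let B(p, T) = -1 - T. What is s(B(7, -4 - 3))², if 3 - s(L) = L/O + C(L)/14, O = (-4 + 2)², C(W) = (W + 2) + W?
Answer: ¼ ≈ 0.25000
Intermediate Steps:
C(W) = 2 + 2*W (C(W) = (2 + W) + W = 2 + 2*W)
O = 4 (O = (-2)² = 4)
s(L) = 20/7 - 11*L/28 (s(L) = 3 - (L/4 + (2 + 2*L)/14) = 3 - (L*(¼) + (2 + 2*L)*(1/14)) = 3 - (L/4 + (⅐ + L/7)) = 3 - (⅐ + 11*L/28) = 3 + (-⅐ - 11*L/28) = 20/7 - 11*L/28)
s(B(7, -4 - 3))² = (20/7 - 11*(-1 - (-4 - 3))/28)² = (20/7 - 11*(-1 - 1*(-7))/28)² = (20/7 - 11*(-1 + 7)/28)² = (20/7 - 11/28*6)² = (20/7 - 33/14)² = (½)² = ¼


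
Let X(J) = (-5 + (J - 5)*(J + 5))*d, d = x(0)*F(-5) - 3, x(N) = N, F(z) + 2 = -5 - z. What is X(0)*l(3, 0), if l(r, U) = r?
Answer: 270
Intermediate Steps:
F(z) = -7 - z (F(z) = -2 + (-5 - z) = -7 - z)
d = -3 (d = 0*(-7 - 1*(-5)) - 3 = 0*(-7 + 5) - 3 = 0*(-2) - 3 = 0 - 3 = -3)
X(J) = 15 - 3*(-5 + J)*(5 + J) (X(J) = (-5 + (J - 5)*(J + 5))*(-3) = (-5 + (-5 + J)*(5 + J))*(-3) = 15 - 3*(-5 + J)*(5 + J))
X(0)*l(3, 0) = (90 - 3*0²)*3 = (90 - 3*0)*3 = (90 + 0)*3 = 90*3 = 270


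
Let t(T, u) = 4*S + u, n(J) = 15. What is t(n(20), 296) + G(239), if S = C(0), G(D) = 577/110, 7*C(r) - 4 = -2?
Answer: 232839/770 ≈ 302.39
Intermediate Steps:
C(r) = 2/7 (C(r) = 4/7 + (1/7)*(-2) = 4/7 - 2/7 = 2/7)
G(D) = 577/110 (G(D) = 577*(1/110) = 577/110)
S = 2/7 ≈ 0.28571
t(T, u) = 8/7 + u (t(T, u) = 4*(2/7) + u = 8/7 + u)
t(n(20), 296) + G(239) = (8/7 + 296) + 577/110 = 2080/7 + 577/110 = 232839/770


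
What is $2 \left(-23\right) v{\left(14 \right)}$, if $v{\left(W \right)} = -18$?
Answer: $828$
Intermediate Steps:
$2 \left(-23\right) v{\left(14 \right)} = 2 \left(-23\right) \left(-18\right) = \left(-46\right) \left(-18\right) = 828$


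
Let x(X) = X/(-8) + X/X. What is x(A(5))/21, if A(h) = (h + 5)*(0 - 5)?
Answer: 29/84 ≈ 0.34524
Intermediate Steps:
A(h) = -25 - 5*h (A(h) = (5 + h)*(-5) = -25 - 5*h)
x(X) = 1 - X/8 (x(X) = X*(-1/8) + 1 = -X/8 + 1 = 1 - X/8)
x(A(5))/21 = (1 - (-25 - 5*5)/8)/21 = (1 - (-25 - 25)/8)/21 = (1 - 1/8*(-50))/21 = (1 + 25/4)/21 = (1/21)*(29/4) = 29/84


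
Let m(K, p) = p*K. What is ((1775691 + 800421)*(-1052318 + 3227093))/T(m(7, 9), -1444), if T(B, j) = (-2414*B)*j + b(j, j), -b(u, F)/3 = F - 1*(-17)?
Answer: 1867487991600/73203563 ≈ 25511.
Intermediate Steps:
b(u, F) = -51 - 3*F (b(u, F) = -3*(F - 1*(-17)) = -3*(F + 17) = -3*(17 + F) = -51 - 3*F)
m(K, p) = K*p
T(B, j) = -51 - 3*j - 2414*B*j (T(B, j) = (-2414*B)*j + (-51 - 3*j) = -2414*B*j + (-51 - 3*j) = -51 - 3*j - 2414*B*j)
((1775691 + 800421)*(-1052318 + 3227093))/T(m(7, 9), -1444) = ((1775691 + 800421)*(-1052318 + 3227093))/(-51 - 3*(-1444) - 2414*7*9*(-1444)) = (2576112*2174775)/(-51 + 4332 - 2414*63*(-1444)) = 5602463974800/(-51 + 4332 + 219606408) = 5602463974800/219610689 = 5602463974800*(1/219610689) = 1867487991600/73203563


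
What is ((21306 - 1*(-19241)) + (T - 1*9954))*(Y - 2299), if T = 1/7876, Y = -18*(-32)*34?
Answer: 4164828856665/7876 ≈ 5.2880e+8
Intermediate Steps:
Y = 19584 (Y = 576*34 = 19584)
T = 1/7876 ≈ 0.00012697
((21306 - 1*(-19241)) + (T - 1*9954))*(Y - 2299) = ((21306 - 1*(-19241)) + (1/7876 - 1*9954))*(19584 - 2299) = ((21306 + 19241) + (1/7876 - 9954))*17285 = (40547 - 78397703/7876)*17285 = (240950469/7876)*17285 = 4164828856665/7876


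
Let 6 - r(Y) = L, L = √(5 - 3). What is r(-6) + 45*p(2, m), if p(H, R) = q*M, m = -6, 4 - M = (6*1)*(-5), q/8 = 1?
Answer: 12246 - √2 ≈ 12245.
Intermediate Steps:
L = √2 ≈ 1.4142
r(Y) = 6 - √2
q = 8 (q = 8*1 = 8)
M = 34 (M = 4 - 6*1*(-5) = 4 - 6*(-5) = 4 - 1*(-30) = 4 + 30 = 34)
p(H, R) = 272 (p(H, R) = 8*34 = 272)
r(-6) + 45*p(2, m) = (6 - √2) + 45*272 = (6 - √2) + 12240 = 12246 - √2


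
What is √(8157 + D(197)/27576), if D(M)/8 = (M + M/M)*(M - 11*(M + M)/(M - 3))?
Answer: √11272112375081/37151 ≈ 90.372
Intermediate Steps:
D(M) = 8*(1 + M)*(M - 22*M/(-3 + M)) (D(M) = 8*((M + M/M)*(M - 11*(M + M)/(M - 3))) = 8*((M + 1)*(M - 11*2*M/(-3 + M))) = 8*((1 + M)*(M - 22*M/(-3 + M))) = 8*(1 + M)*(M - 22*M/(-3 + M)))
√(8157 + D(197)/27576) = √(8157 + (8*197*(-25 + 197² - 24*197)/(-3 + 197))/27576) = √(8157 + (8*197*(-25 + 38809 - 4728)/194)*(1/27576)) = √(8157 + (8*197*(1/194)*34056)*(1/27576)) = √(8157 + (26836128/97)*(1/27576)) = √(8157 + 372724/37151) = √(303413431/37151) = √11272112375081/37151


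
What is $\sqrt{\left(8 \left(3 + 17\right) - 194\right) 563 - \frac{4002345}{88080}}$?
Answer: $\frac{i \sqrt{41349393449}}{1468} \approx 138.52 i$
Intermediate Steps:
$\sqrt{\left(8 \left(3 + 17\right) - 194\right) 563 - \frac{4002345}{88080}} = \sqrt{\left(8 \cdot 20 - 194\right) 563 - \frac{266823}{5872}} = \sqrt{\left(160 - 194\right) 563 - \frac{266823}{5872}} = \sqrt{\left(-34\right) 563 - \frac{266823}{5872}} = \sqrt{-19142 - \frac{266823}{5872}} = \sqrt{- \frac{112668647}{5872}} = \frac{i \sqrt{41349393449}}{1468}$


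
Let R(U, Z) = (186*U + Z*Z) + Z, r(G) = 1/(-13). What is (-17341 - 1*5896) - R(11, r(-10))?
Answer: -4272815/169 ≈ -25283.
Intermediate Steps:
r(G) = -1/13
R(U, Z) = Z + Z² + 186*U (R(U, Z) = (186*U + Z²) + Z = (Z² + 186*U) + Z = Z + Z² + 186*U)
(-17341 - 1*5896) - R(11, r(-10)) = (-17341 - 1*5896) - (-1/13 + (-1/13)² + 186*11) = (-17341 - 5896) - (-1/13 + 1/169 + 2046) = -23237 - 1*345762/169 = -23237 - 345762/169 = -4272815/169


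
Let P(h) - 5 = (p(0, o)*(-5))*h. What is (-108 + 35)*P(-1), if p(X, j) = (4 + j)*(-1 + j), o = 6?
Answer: -18615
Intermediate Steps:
p(X, j) = (-1 + j)*(4 + j)
P(h) = 5 - 250*h (P(h) = 5 + ((-4 + 6² + 3*6)*(-5))*h = 5 + ((-4 + 36 + 18)*(-5))*h = 5 + (50*(-5))*h = 5 - 250*h)
(-108 + 35)*P(-1) = (-108 + 35)*(5 - 250*(-1)) = -73*(5 + 250) = -73*255 = -18615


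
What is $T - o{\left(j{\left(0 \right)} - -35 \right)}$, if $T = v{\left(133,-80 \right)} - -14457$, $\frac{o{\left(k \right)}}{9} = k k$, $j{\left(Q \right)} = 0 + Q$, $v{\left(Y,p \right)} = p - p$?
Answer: $3432$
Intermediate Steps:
$v{\left(Y,p \right)} = 0$
$j{\left(Q \right)} = Q$
$o{\left(k \right)} = 9 k^{2}$ ($o{\left(k \right)} = 9 k k = 9 k^{2}$)
$T = 14457$ ($T = 0 - -14457 = 0 + 14457 = 14457$)
$T - o{\left(j{\left(0 \right)} - -35 \right)} = 14457 - 9 \left(0 - -35\right)^{2} = 14457 - 9 \left(0 + 35\right)^{2} = 14457 - 9 \cdot 35^{2} = 14457 - 9 \cdot 1225 = 14457 - 11025 = 3432$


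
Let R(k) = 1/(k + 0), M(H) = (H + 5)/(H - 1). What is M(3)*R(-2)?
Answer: -2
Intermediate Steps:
M(H) = (5 + H)/(-1 + H)
R(k) = 1/k
M(3)*R(-2) = ((5 + 3)/(-1 + 3))/(-2) = (8/2)*(-½) = ((½)*8)*(-½) = 4*(-½) = -2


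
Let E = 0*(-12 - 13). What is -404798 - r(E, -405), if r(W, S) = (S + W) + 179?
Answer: -404572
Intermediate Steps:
E = 0 (E = 0*(-25) = 0)
r(W, S) = 179 + S + W
-404798 - r(E, -405) = -404798 - (179 - 405 + 0) = -404798 - 1*(-226) = -404798 + 226 = -404572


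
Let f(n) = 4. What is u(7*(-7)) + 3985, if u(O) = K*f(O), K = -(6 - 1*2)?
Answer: 3969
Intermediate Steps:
K = -4 (K = -(6 - 2) = -1*4 = -4)
u(O) = -16 (u(O) = -4*4 = -16)
u(7*(-7)) + 3985 = -16 + 3985 = 3969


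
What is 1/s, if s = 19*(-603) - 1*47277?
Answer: -1/58734 ≈ -1.7026e-5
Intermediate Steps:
s = -58734 (s = -11457 - 47277 = -58734)
1/s = 1/(-58734) = -1/58734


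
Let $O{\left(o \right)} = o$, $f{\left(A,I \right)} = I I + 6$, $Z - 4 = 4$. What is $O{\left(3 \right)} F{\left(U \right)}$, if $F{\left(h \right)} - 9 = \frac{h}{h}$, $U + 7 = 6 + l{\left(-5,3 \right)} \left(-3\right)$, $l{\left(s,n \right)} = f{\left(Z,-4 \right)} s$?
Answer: $30$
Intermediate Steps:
$Z = 8$ ($Z = 4 + 4 = 8$)
$f{\left(A,I \right)} = 6 + I^{2}$ ($f{\left(A,I \right)} = I^{2} + 6 = 6 + I^{2}$)
$l{\left(s,n \right)} = 22 s$ ($l{\left(s,n \right)} = \left(6 + \left(-4\right)^{2}\right) s = \left(6 + 16\right) s = 22 s$)
$U = 329$ ($U = -7 + \left(6 + 22 \left(-5\right) \left(-3\right)\right) = -7 + \left(6 - -330\right) = -7 + \left(6 + 330\right) = -7 + 336 = 329$)
$F{\left(h \right)} = 10$ ($F{\left(h \right)} = 9 + \frac{h}{h} = 9 + 1 = 10$)
$O{\left(3 \right)} F{\left(U \right)} = 3 \cdot 10 = 30$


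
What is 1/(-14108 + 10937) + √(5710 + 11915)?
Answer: -1/3171 + 5*√705 ≈ 132.76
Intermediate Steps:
1/(-14108 + 10937) + √(5710 + 11915) = 1/(-3171) + √17625 = -1/3171 + 5*√705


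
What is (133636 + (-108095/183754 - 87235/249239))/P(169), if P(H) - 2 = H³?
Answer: 2040102394975707/73687163782672022 ≈ 0.027686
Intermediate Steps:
P(H) = 2 + H³
(133636 + (-108095/183754 - 87235/249239))/P(169) = (133636 + (-108095/183754 - 87235/249239))/(2 + 169³) = (133636 + (-108095*1/183754 - 87235*1/249239))/(2 + 4826809) = (133636 + (-108095/183754 - 87235/249239))/4826811 = (133636 - 42971269895/45798663206)*(1/4826811) = (6120307184927121/45798663206)*(1/4826811) = 2040102394975707/73687163782672022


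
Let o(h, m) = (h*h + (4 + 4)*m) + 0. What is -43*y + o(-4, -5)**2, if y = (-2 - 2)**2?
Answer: -112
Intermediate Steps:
o(h, m) = h**2 + 8*m (o(h, m) = (h**2 + 8*m) + 0 = h**2 + 8*m)
y = 16 (y = (-4)**2 = 16)
-43*y + o(-4, -5)**2 = -43*16 + ((-4)**2 + 8*(-5))**2 = -688 + (16 - 40)**2 = -688 + (-24)**2 = -688 + 576 = -112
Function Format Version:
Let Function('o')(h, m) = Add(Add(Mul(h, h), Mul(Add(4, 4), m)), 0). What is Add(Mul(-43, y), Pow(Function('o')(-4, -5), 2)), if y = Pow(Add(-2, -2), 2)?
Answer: -112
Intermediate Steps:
Function('o')(h, m) = Add(Pow(h, 2), Mul(8, m)) (Function('o')(h, m) = Add(Add(Pow(h, 2), Mul(8, m)), 0) = Add(Pow(h, 2), Mul(8, m)))
y = 16 (y = Pow(-4, 2) = 16)
Add(Mul(-43, y), Pow(Function('o')(-4, -5), 2)) = Add(Mul(-43, 16), Pow(Add(Pow(-4, 2), Mul(8, -5)), 2)) = Add(-688, Pow(Add(16, -40), 2)) = Add(-688, Pow(-24, 2)) = Add(-688, 576) = -112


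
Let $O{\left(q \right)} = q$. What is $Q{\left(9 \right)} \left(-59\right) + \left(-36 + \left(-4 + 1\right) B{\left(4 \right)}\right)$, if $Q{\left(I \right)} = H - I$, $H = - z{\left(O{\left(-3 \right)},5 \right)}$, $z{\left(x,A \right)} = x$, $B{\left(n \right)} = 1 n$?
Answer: $306$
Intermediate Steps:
$B{\left(n \right)} = n$
$H = 3$ ($H = \left(-1\right) \left(-3\right) = 3$)
$Q{\left(I \right)} = 3 - I$
$Q{\left(9 \right)} \left(-59\right) + \left(-36 + \left(-4 + 1\right) B{\left(4 \right)}\right) = \left(3 - 9\right) \left(-59\right) - \left(36 - \left(-4 + 1\right) 4\right) = \left(3 - 9\right) \left(-59\right) - 48 = \left(-6\right) \left(-59\right) - 48 = 354 - 48 = 306$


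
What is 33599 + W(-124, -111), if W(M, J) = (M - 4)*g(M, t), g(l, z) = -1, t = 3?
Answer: 33727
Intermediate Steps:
W(M, J) = 4 - M (W(M, J) = (M - 4)*(-1) = (-4 + M)*(-1) = 4 - M)
33599 + W(-124, -111) = 33599 + (4 - 1*(-124)) = 33599 + (4 + 124) = 33599 + 128 = 33727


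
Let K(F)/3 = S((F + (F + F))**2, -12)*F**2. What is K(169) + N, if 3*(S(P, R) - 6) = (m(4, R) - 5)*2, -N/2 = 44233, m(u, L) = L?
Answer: -545442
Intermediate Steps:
N = -88466 (N = -2*44233 = -88466)
S(P, R) = 8/3 + 2*R/3 (S(P, R) = 6 + ((R - 5)*2)/3 = 6 + ((-5 + R)*2)/3 = 6 + (-10 + 2*R)/3 = 6 + (-10/3 + 2*R/3) = 8/3 + 2*R/3)
K(F) = -16*F**2 (K(F) = 3*((8/3 + (2/3)*(-12))*F**2) = 3*((8/3 - 8)*F**2) = 3*(-16*F**2/3) = -16*F**2)
K(169) + N = -16*169**2 - 88466 = -16*28561 - 88466 = -456976 - 88466 = -545442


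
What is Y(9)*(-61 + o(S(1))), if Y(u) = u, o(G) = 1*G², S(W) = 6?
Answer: -225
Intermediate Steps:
o(G) = G²
Y(9)*(-61 + o(S(1))) = 9*(-61 + 6²) = 9*(-61 + 36) = 9*(-25) = -225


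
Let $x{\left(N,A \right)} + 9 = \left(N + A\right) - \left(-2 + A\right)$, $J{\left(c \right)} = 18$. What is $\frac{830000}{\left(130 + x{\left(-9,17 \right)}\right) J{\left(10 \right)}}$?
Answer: $\frac{207500}{513} \approx 404.48$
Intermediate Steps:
$x{\left(N,A \right)} = -7 + N$ ($x{\left(N,A \right)} = -9 + \left(\left(N + A\right) - \left(-2 + A\right)\right) = -9 + \left(\left(A + N\right) - \left(-2 + A\right)\right) = -9 + \left(2 + N\right) = -7 + N$)
$\frac{830000}{\left(130 + x{\left(-9,17 \right)}\right) J{\left(10 \right)}} = \frac{830000}{\left(130 - 16\right) 18} = \frac{830000}{114 \cdot 18} = \frac{830000}{2052} = 830000 \cdot \frac{1}{2052} = \frac{207500}{513}$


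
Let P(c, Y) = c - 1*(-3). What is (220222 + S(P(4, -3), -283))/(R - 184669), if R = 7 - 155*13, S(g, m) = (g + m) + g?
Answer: -219953/186677 ≈ -1.1783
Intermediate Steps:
P(c, Y) = 3 + c (P(c, Y) = c + 3 = 3 + c)
S(g, m) = m + 2*g
R = -2008 (R = 7 - 2015 = -2008)
(220222 + S(P(4, -3), -283))/(R - 184669) = (220222 + (-283 + 2*(3 + 4)))/(-2008 - 184669) = (220222 + (-283 + 2*7))/(-186677) = (220222 + (-283 + 14))*(-1/186677) = (220222 - 269)*(-1/186677) = 219953*(-1/186677) = -219953/186677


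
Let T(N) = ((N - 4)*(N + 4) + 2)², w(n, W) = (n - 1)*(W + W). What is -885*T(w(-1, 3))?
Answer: -14956500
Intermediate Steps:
w(n, W) = 2*W*(-1 + n) (w(n, W) = (-1 + n)*(2*W) = 2*W*(-1 + n))
T(N) = (2 + (-4 + N)*(4 + N))² (T(N) = ((-4 + N)*(4 + N) + 2)² = (2 + (-4 + N)*(4 + N))²)
-885*T(w(-1, 3)) = -885*(-14 + (2*3*(-1 - 1))²)² = -885*(-14 + (2*3*(-2))²)² = -885*(-14 + (-12)²)² = -885*(-14 + 144)² = -885*130² = -885*16900 = -14956500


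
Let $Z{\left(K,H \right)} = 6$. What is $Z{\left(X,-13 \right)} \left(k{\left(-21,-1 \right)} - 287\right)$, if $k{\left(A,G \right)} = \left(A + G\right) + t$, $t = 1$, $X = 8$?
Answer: $-1848$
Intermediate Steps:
$k{\left(A,G \right)} = 1 + A + G$ ($k{\left(A,G \right)} = \left(A + G\right) + 1 = 1 + A + G$)
$Z{\left(X,-13 \right)} \left(k{\left(-21,-1 \right)} - 287\right) = 6 \left(\left(1 - 21 - 1\right) - 287\right) = 6 \left(-21 - 287\right) = 6 \left(-308\right) = -1848$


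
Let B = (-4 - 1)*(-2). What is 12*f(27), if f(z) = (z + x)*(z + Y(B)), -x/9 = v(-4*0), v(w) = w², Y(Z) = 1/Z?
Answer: 43902/5 ≈ 8780.4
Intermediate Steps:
B = 10 (B = -5*(-2) = 10)
x = 0 (x = -9*(-4*0)² = -9*0² = -9*0 = 0)
f(z) = z*(⅒ + z) (f(z) = (z + 0)*(z + 1/10) = z*(z + ⅒) = z*(⅒ + z))
12*f(27) = 12*(27*(⅒ + 27)) = 12*(27*(271/10)) = 12*(7317/10) = 43902/5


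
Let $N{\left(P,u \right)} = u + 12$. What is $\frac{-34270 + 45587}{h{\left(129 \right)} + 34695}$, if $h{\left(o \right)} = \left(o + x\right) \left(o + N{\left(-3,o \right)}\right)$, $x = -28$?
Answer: $\frac{11317}{61965} \approx 0.18264$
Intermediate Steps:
$N{\left(P,u \right)} = 12 + u$
$h{\left(o \right)} = \left(-28 + o\right) \left(12 + 2 o\right)$ ($h{\left(o \right)} = \left(o - 28\right) \left(o + \left(12 + o\right)\right) = \left(-28 + o\right) \left(12 + 2 o\right)$)
$\frac{-34270 + 45587}{h{\left(129 \right)} + 34695} = \frac{-34270 + 45587}{\left(-336 - 5676 + 2 \cdot 129^{2}\right) + 34695} = \frac{11317}{\left(-336 - 5676 + 2 \cdot 16641\right) + 34695} = \frac{11317}{\left(-336 - 5676 + 33282\right) + 34695} = \frac{11317}{27270 + 34695} = \frac{11317}{61965}$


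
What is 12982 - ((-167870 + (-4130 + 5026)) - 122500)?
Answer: 302456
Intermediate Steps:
12982 - ((-167870 + (-4130 + 5026)) - 122500) = 12982 - ((-167870 + 896) - 122500) = 12982 - (-166974 - 122500) = 12982 - 1*(-289474) = 12982 + 289474 = 302456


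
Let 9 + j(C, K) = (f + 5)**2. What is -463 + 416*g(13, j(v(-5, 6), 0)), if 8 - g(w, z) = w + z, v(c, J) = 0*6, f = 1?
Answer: -13775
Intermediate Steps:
v(c, J) = 0
j(C, K) = 27 (j(C, K) = -9 + (1 + 5)**2 = -9 + 6**2 = -9 + 36 = 27)
g(w, z) = 8 - w - z (g(w, z) = 8 - (w + z) = 8 + (-w - z) = 8 - w - z)
-463 + 416*g(13, j(v(-5, 6), 0)) = -463 + 416*(8 - 1*13 - 1*27) = -463 + 416*(8 - 13 - 27) = -463 + 416*(-32) = -463 - 13312 = -13775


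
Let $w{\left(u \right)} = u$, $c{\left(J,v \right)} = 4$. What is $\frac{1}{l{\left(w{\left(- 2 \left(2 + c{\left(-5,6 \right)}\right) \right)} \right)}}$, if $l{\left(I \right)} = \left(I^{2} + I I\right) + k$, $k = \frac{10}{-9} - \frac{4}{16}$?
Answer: $\frac{36}{10319} \approx 0.0034887$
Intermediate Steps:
$k = - \frac{49}{36}$ ($k = 10 \left(- \frac{1}{9}\right) - \frac{1}{4} = - \frac{10}{9} - \frac{1}{4} = - \frac{49}{36} \approx -1.3611$)
$l{\left(I \right)} = - \frac{49}{36} + 2 I^{2}$ ($l{\left(I \right)} = \left(I^{2} + I I\right) - \frac{49}{36} = \left(I^{2} + I^{2}\right) - \frac{49}{36} = 2 I^{2} - \frac{49}{36} = - \frac{49}{36} + 2 I^{2}$)
$\frac{1}{l{\left(w{\left(- 2 \left(2 + c{\left(-5,6 \right)}\right) \right)} \right)}} = \frac{1}{- \frac{49}{36} + 2 \left(- 2 \left(2 + 4\right)\right)^{2}} = \frac{1}{- \frac{49}{36} + 2 \left(\left(-2\right) 6\right)^{2}} = \frac{1}{- \frac{49}{36} + 2 \left(-12\right)^{2}} = \frac{1}{- \frac{49}{36} + 2 \cdot 144} = \frac{1}{- \frac{49}{36} + 288} = \frac{1}{\frac{10319}{36}} = \frac{36}{10319}$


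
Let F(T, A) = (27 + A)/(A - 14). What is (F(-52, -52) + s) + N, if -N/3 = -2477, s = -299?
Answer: 470737/66 ≈ 7132.4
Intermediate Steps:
N = 7431 (N = -3*(-2477) = 7431)
F(T, A) = (27 + A)/(-14 + A)
(F(-52, -52) + s) + N = ((27 - 52)/(-14 - 52) - 299) + 7431 = (-25/(-66) - 299) + 7431 = (-1/66*(-25) - 299) + 7431 = (25/66 - 299) + 7431 = -19709/66 + 7431 = 470737/66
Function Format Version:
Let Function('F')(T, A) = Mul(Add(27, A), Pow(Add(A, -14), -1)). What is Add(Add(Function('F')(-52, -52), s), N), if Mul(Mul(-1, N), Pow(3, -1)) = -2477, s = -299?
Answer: Rational(470737, 66) ≈ 7132.4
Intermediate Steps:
N = 7431 (N = Mul(-3, -2477) = 7431)
Function('F')(T, A) = Mul(Pow(Add(-14, A), -1), Add(27, A)) (Function('F')(T, A) = Mul(Add(27, A), Pow(Add(-14, A), -1)) = Mul(Pow(Add(-14, A), -1), Add(27, A)))
Add(Add(Function('F')(-52, -52), s), N) = Add(Add(Mul(Pow(Add(-14, -52), -1), Add(27, -52)), -299), 7431) = Add(Add(Mul(Pow(-66, -1), -25), -299), 7431) = Add(Add(Mul(Rational(-1, 66), -25), -299), 7431) = Add(Add(Rational(25, 66), -299), 7431) = Add(Rational(-19709, 66), 7431) = Rational(470737, 66)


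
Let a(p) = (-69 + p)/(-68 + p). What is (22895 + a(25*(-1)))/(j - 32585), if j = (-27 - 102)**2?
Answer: -2129329/1482792 ≈ -1.4360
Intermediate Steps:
a(p) = (-69 + p)/(-68 + p)
j = 16641 (j = (-129)**2 = 16641)
(22895 + a(25*(-1)))/(j - 32585) = (22895 + (-69 + 25*(-1))/(-68 + 25*(-1)))/(16641 - 32585) = (22895 + (-69 - 25)/(-68 - 25))/(-15944) = (22895 - 94/(-93))*(-1/15944) = (22895 - 1/93*(-94))*(-1/15944) = (22895 + 94/93)*(-1/15944) = (2129329/93)*(-1/15944) = -2129329/1482792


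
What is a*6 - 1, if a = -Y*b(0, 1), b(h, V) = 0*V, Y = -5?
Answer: -1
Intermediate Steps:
b(h, V) = 0
a = 0 (a = -(-5)*0 = -1*0 = 0)
a*6 - 1 = 0*6 - 1 = 0 - 1 = -1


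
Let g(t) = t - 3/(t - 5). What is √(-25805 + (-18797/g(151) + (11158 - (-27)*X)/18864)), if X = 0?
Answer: I*√31133699288047967422/34651596 ≈ 161.02*I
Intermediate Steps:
g(t) = t - 3/(-5 + t)
√(-25805 + (-18797/g(151) + (11158 - (-27)*X)/18864)) = √(-25805 + (-18797*(-5 + 151)/(-3 + 151² - 5*151) + (11158 - (-27)*0)/18864)) = √(-25805 + (-18797*146/(-3 + 22801 - 755) + (11158 - 1*0)*(1/18864))) = √(-25805 + (-18797/((1/146)*22043) + (11158 + 0)*(1/18864))) = √(-25805 + (-18797/22043/146 + 11158*(1/18864))) = √(-25805 + (-18797*146/22043 + 5579/9432)) = √(-25805 + (-2744362/22043 + 5579/9432)) = √(-25805 - 25761844487/207909576) = √(-5390868453167/207909576) = I*√31133699288047967422/34651596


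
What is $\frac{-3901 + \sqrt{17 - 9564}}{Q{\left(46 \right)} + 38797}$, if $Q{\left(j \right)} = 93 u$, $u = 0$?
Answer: $- \frac{3901}{38797} + \frac{i \sqrt{9547}}{38797} \approx -0.10055 + 0.0025185 i$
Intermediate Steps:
$Q{\left(j \right)} = 0$ ($Q{\left(j \right)} = 93 \cdot 0 = 0$)
$\frac{-3901 + \sqrt{17 - 9564}}{Q{\left(46 \right)} + 38797} = \frac{-3901 + \sqrt{17 - 9564}}{0 + 38797} = \frac{-3901 + \sqrt{-9547}}{38797} = \left(-3901 + i \sqrt{9547}\right) \frac{1}{38797} = - \frac{3901}{38797} + \frac{i \sqrt{9547}}{38797}$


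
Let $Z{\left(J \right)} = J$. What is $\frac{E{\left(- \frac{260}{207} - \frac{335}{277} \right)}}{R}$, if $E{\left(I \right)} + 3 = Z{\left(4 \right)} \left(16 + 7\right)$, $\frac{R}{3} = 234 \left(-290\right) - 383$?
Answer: $- \frac{89}{204729} \approx -0.00043472$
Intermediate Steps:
$R = -204729$ ($R = 3 \left(234 \left(-290\right) - 383\right) = 3 \left(-67860 - 383\right) = 3 \left(-68243\right) = -204729$)
$E{\left(I \right)} = 89$ ($E{\left(I \right)} = -3 + 4 \left(16 + 7\right) = -3 + 4 \cdot 23 = -3 + 92 = 89$)
$\frac{E{\left(- \frac{260}{207} - \frac{335}{277} \right)}}{R} = \frac{89}{-204729} = 89 \left(- \frac{1}{204729}\right) = - \frac{89}{204729}$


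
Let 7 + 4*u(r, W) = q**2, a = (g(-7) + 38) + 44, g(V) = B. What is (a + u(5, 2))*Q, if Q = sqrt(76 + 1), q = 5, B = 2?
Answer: 177*sqrt(77)/2 ≈ 776.58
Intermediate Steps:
g(V) = 2
a = 84 (a = (2 + 38) + 44 = 40 + 44 = 84)
u(r, W) = 9/2 (u(r, W) = -7/4 + (1/4)*5**2 = -7/4 + (1/4)*25 = -7/4 + 25/4 = 9/2)
Q = sqrt(77) ≈ 8.7750
(a + u(5, 2))*Q = (84 + 9/2)*sqrt(77) = 177*sqrt(77)/2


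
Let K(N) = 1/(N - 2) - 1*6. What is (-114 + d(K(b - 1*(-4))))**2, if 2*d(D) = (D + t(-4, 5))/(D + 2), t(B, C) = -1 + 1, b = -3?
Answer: 1283689/100 ≈ 12837.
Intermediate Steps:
t(B, C) = 0
K(N) = -6 + 1/(-2 + N) (K(N) = 1/(-2 + N) - 6 = -6 + 1/(-2 + N))
d(D) = D/(2*(2 + D)) (d(D) = ((D + 0)/(D + 2))/2 = (D/(2 + D))/2 = D/(2*(2 + D)))
(-114 + d(K(b - 1*(-4))))**2 = (-114 + ((13 - 6*(-3 - 1*(-4)))/(-2 + (-3 - 1*(-4))))/(2*(2 + (13 - 6*(-3 - 1*(-4)))/(-2 + (-3 - 1*(-4))))))**2 = (-114 + ((13 - 6*(-3 + 4))/(-2 + (-3 + 4)))/(2*(2 + (13 - 6*(-3 + 4))/(-2 + (-3 + 4)))))**2 = (-114 + ((13 - 6*1)/(-2 + 1))/(2*(2 + (13 - 6*1)/(-2 + 1))))**2 = (-114 + ((13 - 6)/(-1))/(2*(2 + (13 - 6)/(-1))))**2 = (-114 + (-1*7)/(2*(2 - 1*7)))**2 = (-114 + (1/2)*(-7)/(2 - 7))**2 = (-114 + (1/2)*(-7)/(-5))**2 = (-114 + (1/2)*(-7)*(-1/5))**2 = (-114 + 7/10)**2 = (-1133/10)**2 = 1283689/100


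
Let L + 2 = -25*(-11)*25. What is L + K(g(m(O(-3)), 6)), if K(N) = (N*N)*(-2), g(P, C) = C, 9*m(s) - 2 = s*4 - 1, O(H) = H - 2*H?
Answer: 6801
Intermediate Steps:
O(H) = -H
m(s) = 1/9 + 4*s/9 (m(s) = 2/9 + (s*4 - 1)/9 = 2/9 + (4*s - 1)/9 = 2/9 + (-1 + 4*s)/9 = 2/9 + (-1/9 + 4*s/9) = 1/9 + 4*s/9)
K(N) = -2*N**2 (K(N) = N**2*(-2) = -2*N**2)
L = 6873 (L = -2 - 25*(-11)*25 = -2 + 275*25 = -2 + 6875 = 6873)
L + K(g(m(O(-3)), 6)) = 6873 - 2*6**2 = 6873 - 2*36 = 6873 - 72 = 6801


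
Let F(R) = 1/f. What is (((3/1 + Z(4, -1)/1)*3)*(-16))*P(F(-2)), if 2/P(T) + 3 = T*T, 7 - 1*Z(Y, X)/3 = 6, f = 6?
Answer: 20736/107 ≈ 193.79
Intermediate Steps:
Z(Y, X) = 3 (Z(Y, X) = 21 - 3*6 = 21 - 18 = 3)
F(R) = ⅙ (F(R) = 1/6 = ⅙)
P(T) = 2/(-3 + T²) (P(T) = 2/(-3 + T*T) = 2/(-3 + T²))
(((3/1 + Z(4, -1)/1)*3)*(-16))*P(F(-2)) = (((3/1 + 3/1)*3)*(-16))*(2/(-3 + (⅙)²)) = (((3*1 + 3*1)*3)*(-16))*(2/(-3 + 1/36)) = (((3 + 3)*3)*(-16))*(2/(-107/36)) = ((6*3)*(-16))*(2*(-36/107)) = (18*(-16))*(-72/107) = -288*(-72/107) = 20736/107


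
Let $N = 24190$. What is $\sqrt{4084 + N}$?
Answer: $\sqrt{28274} \approx 168.15$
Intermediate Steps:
$\sqrt{4084 + N} = \sqrt{4084 + 24190} = \sqrt{28274}$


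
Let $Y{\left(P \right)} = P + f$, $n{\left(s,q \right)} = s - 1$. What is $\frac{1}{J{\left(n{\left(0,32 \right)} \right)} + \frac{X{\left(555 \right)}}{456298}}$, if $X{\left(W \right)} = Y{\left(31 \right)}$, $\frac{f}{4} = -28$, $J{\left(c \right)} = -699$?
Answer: $- \frac{456298}{318952383} \approx -0.0014306$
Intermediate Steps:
$n{\left(s,q \right)} = -1 + s$
$f = -112$ ($f = 4 \left(-28\right) = -112$)
$Y{\left(P \right)} = -112 + P$ ($Y{\left(P \right)} = P - 112 = -112 + P$)
$X{\left(W \right)} = -81$ ($X{\left(W \right)} = -112 + 31 = -81$)
$\frac{1}{J{\left(n{\left(0,32 \right)} \right)} + \frac{X{\left(555 \right)}}{456298}} = \frac{1}{-699 - \frac{81}{456298}} = \frac{1}{- \frac{318952383}{456298}} = - \frac{456298}{318952383}$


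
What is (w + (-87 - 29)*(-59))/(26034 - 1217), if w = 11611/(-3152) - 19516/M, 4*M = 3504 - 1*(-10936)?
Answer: 38886264769/141192847120 ≈ 0.27541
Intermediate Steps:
M = 3610 (M = (3504 - 1*(-10936))/4 = (3504 + 10936)/4 = (1/4)*14440 = 3610)
w = -51715071/5689360 (w = 11611/(-3152) - 19516/3610 = 11611*(-1/3152) - 19516*1/3610 = -11611/3152 - 9758/1805 = -51715071/5689360 ≈ -9.0898)
(w + (-87 - 29)*(-59))/(26034 - 1217) = (-51715071/5689360 + (-87 - 29)*(-59))/(26034 - 1217) = (-51715071/5689360 - 116*(-59))/24817 = (-51715071/5689360 + 6844)*(1/24817) = (38886264769/5689360)*(1/24817) = 38886264769/141192847120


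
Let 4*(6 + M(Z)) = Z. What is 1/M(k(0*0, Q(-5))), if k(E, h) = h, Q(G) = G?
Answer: -4/29 ≈ -0.13793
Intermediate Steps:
M(Z) = -6 + Z/4
1/M(k(0*0, Q(-5))) = 1/(-6 + (¼)*(-5)) = 1/(-6 - 5/4) = 1/(-29/4) = -4/29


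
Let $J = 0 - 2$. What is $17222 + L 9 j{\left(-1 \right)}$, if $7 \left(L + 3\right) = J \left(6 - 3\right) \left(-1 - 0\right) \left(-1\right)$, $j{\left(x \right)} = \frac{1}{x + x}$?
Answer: $\frac{241351}{14} \approx 17239.0$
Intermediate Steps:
$j{\left(x \right)} = \frac{1}{2 x}$
$J = -2$
$L = - \frac{27}{7}$ ($L = -3 + \frac{\left(-2\right) \left(6 - 3\right) \left(-1 - 0\right) \left(-1\right)}{7} = -3 + \frac{\left(-2\right) \left(6 - 3\right) \left(-1 + 0\right) \left(-1\right)}{7} = -3 + \frac{\left(-2\right) 3 \left(-1\right) \left(-1\right)}{7} = -3 + \frac{\left(-2\right) \left(\left(-3\right) \left(-1\right)\right)}{7} = -3 + \frac{\left(-2\right) 3}{7} = -3 + \frac{1}{7} \left(-6\right) = -3 - \frac{6}{7} = - \frac{27}{7} \approx -3.8571$)
$17222 + L 9 j{\left(-1 \right)} = 17222 - \frac{27 \cdot 9 \frac{1}{2 \left(-1\right)}}{7} = 17222 - \frac{27 \cdot 9 \cdot \frac{1}{2} \left(-1\right)}{7} = 17222 - \frac{27 \cdot 9 \left(- \frac{1}{2}\right)}{7} = 17222 - - \frac{243}{14} = 17222 + \frac{243}{14} = \frac{241351}{14}$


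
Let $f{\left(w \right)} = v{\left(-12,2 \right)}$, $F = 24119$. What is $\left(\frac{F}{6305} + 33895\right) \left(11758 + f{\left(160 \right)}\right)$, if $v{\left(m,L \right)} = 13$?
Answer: $\frac{2515840478474}{6305} \approx 3.9902 \cdot 10^{8}$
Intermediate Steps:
$f{\left(w \right)} = 13$
$\left(\frac{F}{6305} + 33895\right) \left(11758 + f{\left(160 \right)}\right) = \left(\frac{24119}{6305} + 33895\right) \left(11758 + 13\right) = \left(24119 \cdot \frac{1}{6305} + 33895\right) 11771 = \left(\frac{24119}{6305} + 33895\right) 11771 = \frac{213732094}{6305} \cdot 11771 = \frac{2515840478474}{6305}$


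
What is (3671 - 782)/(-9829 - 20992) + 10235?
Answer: 315450046/30821 ≈ 10235.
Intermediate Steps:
(3671 - 782)/(-9829 - 20992) + 10235 = 2889/(-30821) + 10235 = 2889*(-1/30821) + 10235 = -2889/30821 + 10235 = 315450046/30821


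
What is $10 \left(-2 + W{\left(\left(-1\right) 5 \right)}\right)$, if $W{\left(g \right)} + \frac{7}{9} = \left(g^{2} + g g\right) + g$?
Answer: $\frac{3800}{9} \approx 422.22$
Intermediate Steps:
$W{\left(g \right)} = - \frac{7}{9} + g + 2 g^{2}$ ($W{\left(g \right)} = - \frac{7}{9} + \left(\left(g^{2} + g g\right) + g\right) = - \frac{7}{9} + \left(\left(g^{2} + g^{2}\right) + g\right) = - \frac{7}{9} + \left(2 g^{2} + g\right) = - \frac{7}{9} + \left(g + 2 g^{2}\right) = - \frac{7}{9} + g + 2 g^{2}$)
$10 \left(-2 + W{\left(\left(-1\right) 5 \right)}\right) = 10 \left(-2 - \left(\frac{52}{9} - 50\right)\right) = 10 \left(-2 - - \frac{398}{9}\right) = 10 \left(-2 + \frac{398}{9}\right) = 10 \cdot \frac{380}{9} = \frac{3800}{9}$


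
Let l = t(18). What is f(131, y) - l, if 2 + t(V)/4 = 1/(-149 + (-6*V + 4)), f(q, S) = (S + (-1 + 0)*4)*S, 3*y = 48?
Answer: 50604/253 ≈ 200.02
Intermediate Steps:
y = 16 (y = (⅓)*48 = 16)
f(q, S) = S*(-4 + S) (f(q, S) = (S - 1*4)*S = (S - 4)*S = (-4 + S)*S = S*(-4 + S))
t(V) = -8 + 4/(-145 - 6*V) (t(V) = -8 + 4/(-149 + (-6*V + 4)) = -8 + 4/(-149 + (4 - 6*V)) = -8 + 4/(-145 - 6*V))
l = -2028/253 (l = 12*(-97 - 4*18)/(145 + 6*18) = 12*(-97 - 72)/(145 + 108) = 12*(-169)/253 = 12*(1/253)*(-169) = -2028/253 ≈ -8.0158)
f(131, y) - l = 16*(-4 + 16) - 1*(-2028/253) = 16*12 + 2028/253 = 192 + 2028/253 = 50604/253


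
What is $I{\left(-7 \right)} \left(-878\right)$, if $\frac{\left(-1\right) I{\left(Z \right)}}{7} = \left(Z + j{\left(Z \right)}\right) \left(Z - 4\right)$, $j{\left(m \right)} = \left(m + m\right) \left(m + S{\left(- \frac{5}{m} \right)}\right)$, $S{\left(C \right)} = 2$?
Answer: $-4259178$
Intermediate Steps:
$j{\left(m \right)} = 2 m \left(2 + m\right)$ ($j{\left(m \right)} = \left(m + m\right) \left(m + 2\right) = 2 m \left(2 + m\right)$)
$I{\left(Z \right)} = - 7 \left(-4 + Z\right) \left(Z + 2 Z \left(2 + Z\right)\right)$ ($I{\left(Z \right)} = - 7 \left(Z + 2 Z \left(2 + Z\right)\right) \left(Z - 4\right) = - 7 \left(Z + 2 Z \left(2 + Z\right)\right) \left(-4 + Z\right) = - 7 \left(-4 + Z\right) \left(Z + 2 Z \left(2 + Z\right)\right)$)
$I{\left(-7 \right)} \left(-878\right) = 7 \left(-7\right) \left(20 - 2 \left(-7\right)^{2} + 3 \left(-7\right)\right) \left(-878\right) = 7 \left(-7\right) \left(20 - 98 - 21\right) \left(-878\right) = 7 \left(-7\right) \left(-99\right) \left(-878\right) = 4851 \left(-878\right) = -4259178$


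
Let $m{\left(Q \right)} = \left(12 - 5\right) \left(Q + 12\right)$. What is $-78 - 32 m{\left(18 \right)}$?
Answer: $-6798$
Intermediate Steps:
$m{\left(Q \right)} = 84 + 7 Q$ ($m{\left(Q \right)} = 7 \left(12 + Q\right) = 84 + 7 Q$)
$-78 - 32 m{\left(18 \right)} = -78 - 32 \left(84 + 7 \cdot 18\right) = -78 - 32 \left(84 + 126\right) = -78 - 6720 = -6798$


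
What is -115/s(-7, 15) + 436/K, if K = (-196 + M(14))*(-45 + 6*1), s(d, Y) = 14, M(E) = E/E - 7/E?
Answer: -1741427/213486 ≈ -8.1571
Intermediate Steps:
M(E) = 1 - 7/E
K = 15249/2 (K = (-196 + (-7 + 14)/14)*(-45 + 6*1) = (-196 + (1/14)*7)*(-45 + 6) = (-196 + 1/2)*(-39) = -391/2*(-39) = 15249/2 ≈ 7624.5)
-115/s(-7, 15) + 436/K = -115/14 + 436/(15249/2) = -115*1/14 + 436*(2/15249) = -115/14 + 872/15249 = -1741427/213486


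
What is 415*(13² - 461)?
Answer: -121180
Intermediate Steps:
415*(13² - 461) = 415*(169 - 461) = 415*(-292) = -121180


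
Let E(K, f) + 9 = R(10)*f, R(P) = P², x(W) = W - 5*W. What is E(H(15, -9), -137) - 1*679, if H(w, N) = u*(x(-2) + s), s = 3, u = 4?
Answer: -14388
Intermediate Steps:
x(W) = -4*W
H(w, N) = 44 (H(w, N) = 4*(-4*(-2) + 3) = 4*(8 + 3) = 4*11 = 44)
E(K, f) = -9 + 100*f (E(K, f) = -9 + 10²*f = -9 + 100*f)
E(H(15, -9), -137) - 1*679 = (-9 + 100*(-137)) - 1*679 = (-9 - 13700) - 679 = -13709 - 679 = -14388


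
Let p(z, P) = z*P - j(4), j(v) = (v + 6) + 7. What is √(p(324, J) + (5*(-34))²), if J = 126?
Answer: √69707 ≈ 264.02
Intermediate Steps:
j(v) = 13 + v (j(v) = (6 + v) + 7 = 13 + v)
p(z, P) = -17 + P*z (p(z, P) = z*P - (13 + 4) = P*z - 1*17 = P*z - 17 = -17 + P*z)
√(p(324, J) + (5*(-34))²) = √((-17 + 126*324) + (5*(-34))²) = √((-17 + 40824) + (-170)²) = √(40807 + 28900) = √69707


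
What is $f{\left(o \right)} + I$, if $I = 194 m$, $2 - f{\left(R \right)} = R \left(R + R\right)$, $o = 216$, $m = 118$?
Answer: $-70418$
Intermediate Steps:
$f{\left(R \right)} = 2 - 2 R^{2}$ ($f{\left(R \right)} = 2 - R \left(R + R\right) = 2 - R 2 R = 2 - 2 R^{2}$)
$I = 22892$ ($I = 194 \cdot 118 = 22892$)
$f{\left(o \right)} + I = \left(2 - 2 \cdot 216^{2}\right) + 22892 = \left(2 - 93312\right) + 22892 = -93310 + 22892 = -70418$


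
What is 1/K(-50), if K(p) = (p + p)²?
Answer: 1/10000 ≈ 0.00010000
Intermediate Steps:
K(p) = 4*p² (K(p) = (2*p)² = 4*p²)
1/K(-50) = 1/(4*(-50)²) = 1/(4*2500) = 1/10000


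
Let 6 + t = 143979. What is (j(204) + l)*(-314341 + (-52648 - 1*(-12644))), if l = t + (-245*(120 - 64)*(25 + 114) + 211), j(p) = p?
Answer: 624601096740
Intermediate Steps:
t = 143973 (t = -6 + 143979 = 143973)
l = -1762896 (l = 143973 + (-245*(120 - 64)*(25 + 114) + 211) = 143973 + (-13720*139 + 211) = 143973 + (-245*7784 + 211) = 143973 + (-1907080 + 211) = 143973 - 1906869 = -1762896)
(j(204) + l)*(-314341 + (-52648 - 1*(-12644))) = (204 - 1762896)*(-314341 + (-52648 - 1*(-12644))) = -1762692*(-314341 + (-52648 + 12644)) = -1762692*(-314341 - 40004) = -1762692*(-354345) = 624601096740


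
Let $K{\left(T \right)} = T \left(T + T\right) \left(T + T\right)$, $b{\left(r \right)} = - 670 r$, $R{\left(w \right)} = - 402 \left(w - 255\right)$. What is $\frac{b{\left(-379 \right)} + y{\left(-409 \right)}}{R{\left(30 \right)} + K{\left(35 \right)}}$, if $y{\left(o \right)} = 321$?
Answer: $\frac{254251}{261950} \approx 0.97061$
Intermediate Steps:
$R{\left(w \right)} = 102510 - 402 w$ ($R{\left(w \right)} = - 402 \left(-255 + w\right) = 102510 - 402 w$)
$K{\left(T \right)} = 4 T^{3}$ ($K{\left(T \right)} = T 2 T 2 T = T 4 T^{2} = 4 T^{3}$)
$\frac{b{\left(-379 \right)} + y{\left(-409 \right)}}{R{\left(30 \right)} + K{\left(35 \right)}} = \frac{\left(-670\right) \left(-379\right) + 321}{\left(102510 - 12060\right) + 4 \cdot 35^{3}} = \frac{253930 + 321}{\left(102510 - 12060\right) + 4 \cdot 42875} = \frac{254251}{90450 + 171500} = \frac{254251}{261950}$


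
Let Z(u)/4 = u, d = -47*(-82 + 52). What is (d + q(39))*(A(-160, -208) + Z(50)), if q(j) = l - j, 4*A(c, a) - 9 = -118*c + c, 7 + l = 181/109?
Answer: 2907028353/436 ≈ 6.6675e+6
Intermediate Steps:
l = -582/109 (l = -7 + 181/109 = -582/109 ≈ -5.3394)
A(c, a) = 9/4 - 117*c/4 (A(c, a) = 9/4 + (-118*c + c)/4 = 9/4 + (-117*c)/4 = 9/4 - 117*c/4)
q(j) = -582/109 - j
d = 1410 (d = -47*(-30) = 1410)
Z(u) = 4*u
(d + q(39))*(A(-160, -208) + Z(50)) = (1410 + (-582/109 - 1*39))*((9/4 - 117/4*(-160)) + 4*50) = (1410 + (-582/109 - 39))*((9/4 + 4680) + 200) = (1410 - 4833/109)*(18729/4 + 200) = (148857/109)*(19529/4) = 2907028353/436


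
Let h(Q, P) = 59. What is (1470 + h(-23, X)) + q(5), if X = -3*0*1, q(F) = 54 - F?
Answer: 1578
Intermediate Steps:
X = 0 (X = 0*1 = 0)
(1470 + h(-23, X)) + q(5) = (1470 + 59) + (54 - 1*5) = 1529 + (54 - 5) = 1529 + 49 = 1578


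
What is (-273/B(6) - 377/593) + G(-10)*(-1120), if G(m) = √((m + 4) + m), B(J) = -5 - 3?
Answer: 158873/4744 - 4480*I ≈ 33.489 - 4480.0*I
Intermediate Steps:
B(J) = -8
G(m) = √(4 + 2*m) (G(m) = √((4 + m) + m) = √(4 + 2*m))
(-273/B(6) - 377/593) + G(-10)*(-1120) = (-273/(-8) - 377/593) + √(4 + 2*(-10))*(-1120) = (-273*(-⅛) - 377*1/593) + √(4 - 20)*(-1120) = (273/8 - 377/593) + √(-16)*(-1120) = 158873/4744 + (4*I)*(-1120) = 158873/4744 - 4480*I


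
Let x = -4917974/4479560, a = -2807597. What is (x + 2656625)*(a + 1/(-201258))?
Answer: -63437709047039845479167/8505163080 ≈ -7.4587e+12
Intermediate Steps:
x = -2458987/2239780 (x = -4917974*1/4479560 = -2458987/2239780 ≈ -1.0979)
(x + 2656625)*(a + 1/(-201258)) = (-2458987/2239780 + 2656625)*(-2807597 + 1/(-201258)) = 5950253083513*(-2807597 - 1/201258)/2239780 = (5950253083513/2239780)*(-565051357027/201258) = -63437709047039845479167/8505163080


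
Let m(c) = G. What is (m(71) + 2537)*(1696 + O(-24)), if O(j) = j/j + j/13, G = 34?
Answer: 56657127/13 ≈ 4.3582e+6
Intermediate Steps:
m(c) = 34
O(j) = 1 + j/13 (O(j) = 1 + j*(1/13) = 1 + j/13)
(m(71) + 2537)*(1696 + O(-24)) = (34 + 2537)*(1696 + (1 + (1/13)*(-24))) = 2571*(1696 + (1 - 24/13)) = 2571*(1696 - 11/13) = 2571*(22037/13) = 56657127/13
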